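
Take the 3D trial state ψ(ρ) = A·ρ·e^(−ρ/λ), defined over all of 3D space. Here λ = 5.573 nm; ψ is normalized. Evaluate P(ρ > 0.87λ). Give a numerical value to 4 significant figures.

P ≈ 0.9678

P = ∫ |ψ|² 4πρ² dρ over ρ > 0.87λ.
A² is fixed by ∫₀^∞ 4πρ²|ψ|² dρ = 1, i.e. A² = (3·π·λ^5)^(−1).
Substituting u = ρ/λ, A², 4π and the length scale all cancel in the ratio: P = ∫_{0.87}^{∞} u^4·e^(-2·u) du / ∫_{0}^{∞} u^4·e^(-2·u) du.
Using ∫ u^4·e^(-2·u) du = -(u^4/2 + u^3 + 3·u^2/2 + 3·u/2 + 3/4)·e^(-2·u), the numerator is ≈ 0.725830 and the denominator is 3/4.
The region integral divided by the full integral gives P = 0.96777.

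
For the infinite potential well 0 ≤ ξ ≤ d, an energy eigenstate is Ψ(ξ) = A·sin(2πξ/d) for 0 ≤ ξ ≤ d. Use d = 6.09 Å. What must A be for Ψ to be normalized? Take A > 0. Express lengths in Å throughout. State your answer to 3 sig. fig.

A ≈ 0.573 Å^(-1/2)

Normalization requires ∫|Ψ|² dξ = 1, integrated from 0 to d.
∫|Ψ|² dξ = A²·(d/2).
So A² = (d/2)^(−1).
Substituting d = 6.09 gives A² = 0.3284, so A = 0.5731.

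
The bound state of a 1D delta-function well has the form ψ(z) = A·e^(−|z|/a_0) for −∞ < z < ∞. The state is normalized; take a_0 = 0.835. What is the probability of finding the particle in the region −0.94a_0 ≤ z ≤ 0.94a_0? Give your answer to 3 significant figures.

P ≈ 0.847

|ψ|² is the probability density, so P = ∫_{−0.94a_0}^{0.94a_0} |ψ|² dz.
With A² fixed by ∫|ψ|² = 1, i.e. A² = (a_0)^(−1), substitute and integrate.
Both integrals are even about z = 0, so only the z ≥ 0 halves are needed (the factors of 2 cancel). Substituting u = z/a_0, A² and the length scale cancel in the ratio: P = ∫_{0}^{0.94} e^(-2·u) du / ∫_{0}^{∞} e^(-2·u) du.
With ∫ e^(-2·u) du = -e^(-2·u)/2 + C, the region integral is 1/2 - e^(-47/25)/2 and the full one is 1/2.
Evaluating gives P = 0.8474.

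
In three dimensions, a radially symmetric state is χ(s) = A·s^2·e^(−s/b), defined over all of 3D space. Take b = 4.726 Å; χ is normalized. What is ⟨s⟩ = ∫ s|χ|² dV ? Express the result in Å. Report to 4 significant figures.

By definition ⟨s⟩ = ∫ s |χ(s)|² 4πs² ds.
Evaluating both integrals, ⟨s⟩ = 7·b/2.
Putting b = 4.726 gives 16.541.

⟨s⟩ ≈ 16.54 Å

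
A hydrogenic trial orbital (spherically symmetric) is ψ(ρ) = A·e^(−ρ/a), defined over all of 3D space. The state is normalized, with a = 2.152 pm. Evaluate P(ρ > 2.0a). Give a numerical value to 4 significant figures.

With dV = 4πρ²dρ, the probability is ∫|ψ|² dV over ρ > 2.0a.
The full normalization integral is A²·[π·a^3] = 1, fixing A².
In terms of u = ρ/a (A², 4π and the length scale all cancel between numerator and denominator), P = [∫_{2.0}^{∞} u^2·e^(-2·u) du] / [∫_{0}^{∞} u^2·e^(-2·u) du].
An antiderivative of u^2·e^(-2·u) is -(2·u^2 + 2·u + 1)·e^(-2·u)/4; evaluating from 2.0 to ∞ gives 13·e^(-4)/4, while the full integral is 1/4.
The region integral divided by the full integral gives P = 0.23810.

P ≈ 0.2381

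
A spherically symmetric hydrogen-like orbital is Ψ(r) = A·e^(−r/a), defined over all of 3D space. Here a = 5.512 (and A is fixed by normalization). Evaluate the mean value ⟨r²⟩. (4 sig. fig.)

The expectation value is the |Ψ|²-weighted average of r^2: ∫ r^2|Ψ|² 4πr² dr.
Evaluating both integrals, ⟨r²⟩ = 3·a^2.
Putting a = 5.512 gives 91.146.

⟨r^2⟩ ≈ 91.15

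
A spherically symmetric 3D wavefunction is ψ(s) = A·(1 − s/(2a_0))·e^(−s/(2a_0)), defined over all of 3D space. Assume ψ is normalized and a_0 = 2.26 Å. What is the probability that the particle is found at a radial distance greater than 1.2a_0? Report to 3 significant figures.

P ≈ 0.958

With dV = 4πs²ds, the probability is ∫|ψ|² dV over s > 1.2a_0.
Normalization gives A² = 1/(8·π·a_0^3).
Substituting u = s/a_0, A², 4π and the length scale all cancel in the ratio: P = ∫_{1.2}^{∞} u^2·(1 - u/2)^2·e^(-u) du / ∫_{0}^{∞} u^2·(1 - u/2)^2·e^(-u) du.
With ∫ u^2·(1 - u/2)^2·e^(-u) du = -(u^4/4 + u^2 + 2·u + 2)·e^(-u) + C, the region integral is 3974·e^(-6/5)/625 and the full one is 2.
Taking the ratio yields P = 0.9576.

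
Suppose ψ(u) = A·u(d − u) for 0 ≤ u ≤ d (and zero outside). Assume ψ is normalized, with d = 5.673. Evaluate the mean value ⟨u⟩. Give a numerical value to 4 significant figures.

By definition ⟨u⟩ = ∫ u |ψ(u)|² du.
Expanding the polynomial and integrating term by term, the ratio of the moment integral to the normalization integral gives ⟨u⟩ = d/2.
With d = 5.673, ⟨u⟩ = 2.8365.

⟨u⟩ ≈ 2.837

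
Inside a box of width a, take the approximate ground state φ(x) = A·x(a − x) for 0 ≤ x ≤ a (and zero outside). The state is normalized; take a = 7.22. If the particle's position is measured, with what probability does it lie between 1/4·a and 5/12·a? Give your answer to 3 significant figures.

P ≈ 0.243

|φ|² is the probability density, so P = ∫_{1/4·a}^{5/12·a} |φ|² dx.
The normalization integral ∫|φ|²dx over the whole domain equals a^5/30·A², and A² cancels in the ratio.
Let u = x/a; then A² and the length scale cancel, so P = ∫_{1/4}^{5/12} u^2·(1 - u)^2 du ÷ ∫_{0}^{1} u^2·(1 - u)^2 du.
With ∫ u^2·(1 - u)^2 du = u^3·(6·u^2 - 15·u + 10)/30 + C, the region integral is ≈ 0.0081035 and the full one is 1/30.
Taking the ratio, P = 0.2431.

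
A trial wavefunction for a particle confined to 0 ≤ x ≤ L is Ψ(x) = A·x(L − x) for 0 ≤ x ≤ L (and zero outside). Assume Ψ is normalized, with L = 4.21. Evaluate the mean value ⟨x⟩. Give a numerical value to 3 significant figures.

⟨x⟩ ≈ 2.11

⟨x⟩ = ∫ x |Ψ|² dx over the full domain.
Expanding the polynomial and integrating term by term, evaluating both integrals, ⟨x⟩ = L/2.
With L = 4.21, ⟨x⟩ = 2.105.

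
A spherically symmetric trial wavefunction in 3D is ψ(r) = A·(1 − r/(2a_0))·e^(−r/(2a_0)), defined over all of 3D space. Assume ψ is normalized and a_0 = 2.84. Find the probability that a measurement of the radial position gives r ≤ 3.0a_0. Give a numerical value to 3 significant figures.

P ≈ 0.0727

With dV = 4πr²dr, the probability is ∫|ψ|² dV over r ≤ 3.0a_0.
The full normalization integral is A²·[8·π·a_0^3] = 1, fixing A².
Substituting u = r/a_0, A², 4π and the length scale all cancel in the ratio: P = ∫_{0}^{3.0} u^2·(1 - u/2)^2·e^(-u) du / ∫_{0}^{∞} u^2·(1 - u/2)^2·e^(-u) du.
With ∫ u^2·(1 - u/2)^2·e^(-u) du = -(u^4/4 + u^2 + 2·u + 2)·e^(-u) + C, the region integral is 2 - 149·e^(-3)/4 and the full one is 2.
Taking the ratio yields P = 0.07272.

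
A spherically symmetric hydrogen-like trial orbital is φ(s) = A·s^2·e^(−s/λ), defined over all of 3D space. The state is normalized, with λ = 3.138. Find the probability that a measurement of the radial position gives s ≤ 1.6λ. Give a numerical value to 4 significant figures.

P = ∫ |φ|² 4πs² ds over s ≤ 1.6λ.
Normalization gives A² = 1/(45·π·λ^7/2).
Substituting u = s/λ, A², 4π and the length scale all cancel in the ratio: P = ∫_{0}^{1.6} u^6·e^(-2·u) du / ∫_{0}^{∞} u^6·e^(-2·u) du.
Using ∫ u^6·e^(-2·u) du = -(4·u^6 + 12·u^5 + 30·u^4 + 60·u^3 + 90·u^2 + 90·u + 45)·e^(-2·u)/8, the numerator is ≈ 0.250982 and the denominator is 45/8.
This evaluates to P = 0.044619.

P ≈ 0.04462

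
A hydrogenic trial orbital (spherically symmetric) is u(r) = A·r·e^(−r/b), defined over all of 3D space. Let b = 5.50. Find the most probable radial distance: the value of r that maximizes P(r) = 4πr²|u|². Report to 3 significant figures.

Set d/dr [P(r) = 4πr²|u|²] = 0 and solve for r > 0.
This gives r = 2·b.
With b = 5.50, the most probable radial distance is 11.00.

r ≈ 11.0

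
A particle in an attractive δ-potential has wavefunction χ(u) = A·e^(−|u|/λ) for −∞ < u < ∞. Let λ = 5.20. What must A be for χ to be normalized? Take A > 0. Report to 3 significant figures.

A ≈ 0.439

We need A² ∫|f|² du = 1, taking the integral from −∞ to ∞.
Recall ∫₀^∞ u^m e^(−u/β) du = m!·β^(m+1), carrying out the integral gives A² · λ.
Hence A² = 1/[λ].
Substituting λ = 5.20 gives A² = 0.1923, so A = 0.4385.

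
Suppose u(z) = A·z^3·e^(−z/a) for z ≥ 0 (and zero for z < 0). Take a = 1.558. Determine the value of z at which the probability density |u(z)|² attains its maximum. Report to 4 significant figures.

Differentiate |u(z)|² with respect to z and set to zero.
This gives z = 3·a.
With a = 1.558, the most probable position is 4.6740.

z ≈ 4.674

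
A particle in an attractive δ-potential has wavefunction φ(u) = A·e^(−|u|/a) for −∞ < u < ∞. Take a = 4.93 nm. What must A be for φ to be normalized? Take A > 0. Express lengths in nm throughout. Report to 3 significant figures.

A ≈ 0.450 nm^(-1/2)

The normalization condition is ∫|φ|² du = 1 from −∞ to ∞.
The integral (without the A² prefactor) comes out to a.
So A² = (a)^(−1).
Plugging in a = 4.93 yields A = 0.4504.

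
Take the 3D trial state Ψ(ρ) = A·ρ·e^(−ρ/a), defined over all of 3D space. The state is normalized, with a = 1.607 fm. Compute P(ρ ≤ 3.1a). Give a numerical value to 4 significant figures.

Integrate the radial probability density 4πρ²|Ψ|² over ρ ≤ 3.1a.
Normalization gives A² = 1/(3·π·a^5).
Substituting u = ρ/a, A², 4π and the length scale all cancel in the ratio: P = ∫_{0}^{3.1} u^4·e^(-2·u) du / ∫_{0}^{∞} u^4·e^(-2·u) du.
With ∫ u^4·e^(-2·u) du = -(u^4/2 + u^3 + 3·u^2/2 + 3·u/2 + 3/4)·e^(-2·u) + C, the region integral is ≈ 0.555617 and the full one is 3/4.
This evaluates to P = 0.74082.

P ≈ 0.7408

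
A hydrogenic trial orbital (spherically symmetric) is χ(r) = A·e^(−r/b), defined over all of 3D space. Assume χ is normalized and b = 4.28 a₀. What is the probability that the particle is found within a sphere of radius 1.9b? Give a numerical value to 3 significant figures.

P ≈ 0.731

P = ∫ |χ|² 4πr² dr over r ≤ 1.9b.
Normalization gives A² = 1/(π·b^3).
In terms of u = r/b (A², 4π and the length scale all cancel between numerator and denominator), P = [∫_{0}^{1.9} u^2·e^(-2·u) du] / [∫_{0}^{∞} u^2·e^(-2·u) du].
With ∫ u^2·e^(-2·u) du = -(2·u^2 + 2·u + 1)·e^(-2·u)/4 + C, the region integral is 1/4 - 601·e^(-19/5)/200 and the full one is 1/4.
This evaluates to P = 0.7311.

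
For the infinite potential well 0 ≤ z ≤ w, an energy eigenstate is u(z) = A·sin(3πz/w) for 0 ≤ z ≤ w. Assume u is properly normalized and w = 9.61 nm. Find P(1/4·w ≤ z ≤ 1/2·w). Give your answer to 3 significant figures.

P ≈ 0.197

|u|² is the probability density, so P = ∫_{1/4·w}^{1/2·w} |u|² dz.
With A² fixed by ∫|u|² = 1, i.e. A² = (w/2)^(−1), substitute and integrate.
Substituting t = z/w, A² and the length scale cancel in the ratio: P = ∫_{1/4}^{1/2} sin(3·π·t)^2 dt / ∫_{0}^{1} sin(3·π·t)^2 dt.
Using ∫ sin(3·π·t)^2 dt = t/2 - sin(6·π·t)/(12·π), the numerator is 1/8 - 1/(12·π) and the denominator is 1/2.
Taking the ratio, P = (-2 + 3·π)/(12·π).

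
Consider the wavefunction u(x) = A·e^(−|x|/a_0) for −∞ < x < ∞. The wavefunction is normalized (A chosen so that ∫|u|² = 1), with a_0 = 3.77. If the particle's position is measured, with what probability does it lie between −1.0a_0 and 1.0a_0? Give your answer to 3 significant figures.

P = ∫_{−1.0a_0}^{1.0a_0} |u(x)|² dx.
The normalization integral ∫|u|²dx over the whole domain equals a_0·A², and A² cancels in the ratio.
By symmetry take twice the x ≥ 0 contribution in numerator and denominator; the 2's cancel. Let t = x/a_0; then A² and the length scale cancel, so P = ∫_{0}^{1.0} e^(-2·t) dt ÷ ∫_{0}^{∞} e^(-2·t) dt.
Using ∫ e^(-2·t) dt = -e^(-2·t)/2, the numerator is 1/2 - e^(-2)/2 and the denominator is 1/2.
This works out to P = 0.8647.

P ≈ 0.865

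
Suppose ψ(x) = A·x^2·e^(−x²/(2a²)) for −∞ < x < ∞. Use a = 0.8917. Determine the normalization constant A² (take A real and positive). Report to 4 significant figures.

A^2 ≈ 1.334

We need A² ∫|f|² dx = 1, taking the integral from −∞ to ∞.
Using the Gaussian integral ∫_{−∞}^{∞} e^(−αx²) dx = √(π/α), the integral (without the A² prefactor) comes out to 3·√(π)·a^5/4.
Hence A² = 1/[3·√(π)·a^5/4].
Substituting a = 0.8917 gives A² = 1.3344, so A = 1.1551.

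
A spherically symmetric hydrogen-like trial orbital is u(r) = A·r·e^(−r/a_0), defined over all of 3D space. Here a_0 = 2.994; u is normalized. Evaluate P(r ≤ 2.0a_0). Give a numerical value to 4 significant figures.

P ≈ 0.3712

P = ∫ |u|² 4πr² dr over r ≤ 2.0a_0.
The full normalization integral is A²·[3·π·a_0^5] = 1, fixing A².
In terms of t = r/a_0 (A², 4π and the length scale all cancel between numerator and denominator), P = [∫_{0}^{2.0} t^4·e^(-2·t) dt] / [∫_{0}^{∞} t^4·e^(-2·t) dt].
Using ∫ t^4·e^(-2·t) dt = -(t^4/2 + t^3 + 3·t^2/2 + 3·t/2 + 3/4)·e^(-2·t), the numerator is 3/4 - 103·e^(-4)/4 and the denominator is 3/4.
Taking the ratio yields P = 0.37116.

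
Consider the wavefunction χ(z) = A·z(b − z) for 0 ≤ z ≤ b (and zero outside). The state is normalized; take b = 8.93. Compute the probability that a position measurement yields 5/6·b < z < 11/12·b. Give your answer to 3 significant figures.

P = ∫_{5/6·b}^{11/12·b} |χ(z)|² dz.
The normalization integral ∫|χ|²dz over the whole domain equals b^5/30·A², and A² cancels in the ratio.
Substituting u = z/b, A² and the length scale cancel in the ratio: P = ∫_{5/6}^{11/12} u^2·(1 - u)^2 du / ∫_{0}^{1} u^2·(1 - u)^2 du.
With ∫ u^2·(1 - u)^2 du = u^3·(6·u^2 - 15·u + 10)/30 + C, the region integral is ≈ 0.0010135 and the full one is 1/30.
This works out to P = 0.03041.

P ≈ 0.0304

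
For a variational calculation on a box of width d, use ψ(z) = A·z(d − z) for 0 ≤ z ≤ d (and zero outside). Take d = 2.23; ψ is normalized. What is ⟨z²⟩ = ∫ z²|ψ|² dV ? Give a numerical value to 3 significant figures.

⟨z^2⟩ ≈ 1.42

The expectation value is the |ψ|²-weighted average of z^2: ∫ z^2|ψ|² dz.
Expanding the polynomial and integrating term by term, since the A² factors cancel between numerator and denominator, ⟨z²⟩ = 2·d^2/7.
Putting d = 2.23 gives 1.421.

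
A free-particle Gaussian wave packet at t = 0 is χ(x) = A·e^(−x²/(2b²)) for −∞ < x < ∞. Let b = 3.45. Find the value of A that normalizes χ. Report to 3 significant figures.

Require ∫ |χ|² dx = 1 over the whole domain.
Using the Gaussian integral ∫_{−∞}^{∞} e^(−αx²) dx = √(π/α), the integral (without the A² prefactor) comes out to √(π)·b.
So A² = (√(π)·b)^(−1).
Plugging in b = 3.45 yields A = 0.4044.

A ≈ 0.404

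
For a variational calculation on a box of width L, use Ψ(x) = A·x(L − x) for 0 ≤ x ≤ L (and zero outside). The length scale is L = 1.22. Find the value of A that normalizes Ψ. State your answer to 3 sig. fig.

The normalization condition is ∫|Ψ|² dx = 1 from 0 to L.
Expanding the polynomial and integrating term by term, the integral (without the A² prefactor) comes out to L^5/30.
Setting this equal to 1 gives A² = 1/(L^5/30).
Plugging in L = 1.22 yields A = 3.332.

A ≈ 3.33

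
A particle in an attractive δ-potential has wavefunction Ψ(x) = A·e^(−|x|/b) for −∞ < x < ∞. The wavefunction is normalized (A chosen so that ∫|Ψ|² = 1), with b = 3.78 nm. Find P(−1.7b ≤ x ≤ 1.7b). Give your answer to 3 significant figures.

P ≈ 0.967

P = ∫_{−1.7b}^{1.7b} |Ψ(x)|² dx.
The normalization integral ∫|Ψ|²dx over the whole domain equals b·A², and A² cancels in the ratio.
By symmetry take twice the x ≥ 0 contribution in numerator and denominator; the 2's cancel. In terms of u = x/b (A² and the length scale cancel between numerator and denominator), P = [∫_{0}^{1.7} e^(-2·u) du] / [∫_{0}^{∞} e^(-2·u) du].
An antiderivative of e^(-2·u) is -e^(-2·u)/2; evaluating from 0 to 1.7 gives 1/2 - e^(-17/5)/2, while the full integral is 1/2.
This works out to P = 0.9666.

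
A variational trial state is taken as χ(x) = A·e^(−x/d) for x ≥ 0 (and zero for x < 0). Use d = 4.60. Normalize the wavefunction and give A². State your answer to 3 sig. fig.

A^2 ≈ 0.435

The normalization condition is ∫|χ|² dx = 1 from 0 to ∞.
Recall ∫₀^∞ x^m e^(−x/β) dx = m!·β^(m+1), with χ = A·e^(−x/d), the integral evaluates to A²·[d/2].
Hence A² = 1/[d/2].
With d = 4.60: A² = 0.4348 and A = 0.6594.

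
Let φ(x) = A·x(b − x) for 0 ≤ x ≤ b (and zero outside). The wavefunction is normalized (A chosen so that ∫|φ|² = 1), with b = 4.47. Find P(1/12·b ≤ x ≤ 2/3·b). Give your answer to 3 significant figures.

P ≈ 0.785

|φ|² is the probability density, so P = ∫_{1/12·b}^{2/3·b} |φ|² dx.
Since A² = 1/(b^5/30), this is the region integral divided by the full normalization integral.
Substituting u = x/b, A² and the length scale cancel in the ratio: P = ∫_{1/12}^{2/3} u^2·(1 - u)^2 du / ∫_{0}^{1} u^2·(1 - u)^2 du.
With ∫ u^2·(1 - u)^2 du = u^3·(6·u^2 - 15·u + 10)/30 + C, the region integral is ≈ 0.026168 and the full one is 1/30.
Taking the ratio, P = 0.7850.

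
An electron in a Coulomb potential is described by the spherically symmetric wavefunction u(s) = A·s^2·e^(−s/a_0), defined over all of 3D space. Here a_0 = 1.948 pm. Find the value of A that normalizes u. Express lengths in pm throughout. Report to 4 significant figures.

A ≈ 0.01153 pm^(-7/2)

The normalization condition is ∫|u|² 4πs² ds = 1 from 0 to ∞.
The angular integral contributes 4π, leaving ∫₀^∞ s²|u|² ds.
The integral (without the A² prefactor) comes out to 45·π·a_0^7/2.
Substituting a_0 = 1.948 gives A² = 0.00013291, so A = 0.011528.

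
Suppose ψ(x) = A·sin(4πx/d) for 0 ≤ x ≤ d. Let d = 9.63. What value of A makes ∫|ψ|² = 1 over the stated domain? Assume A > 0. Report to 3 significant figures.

A ≈ 0.456

We need A² ∫|f|² dx = 1, taking the integral from 0 to d.
Using sin²θ = (1 − cos 2θ)/2, carrying out the integral gives A² · d/2.
So A² = (d/2)^(−1).
Plugging in d = 9.63 yields A = 0.4557.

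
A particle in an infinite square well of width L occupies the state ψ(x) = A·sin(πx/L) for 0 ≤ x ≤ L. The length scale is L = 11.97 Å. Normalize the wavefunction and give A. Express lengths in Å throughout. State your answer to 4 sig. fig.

Require ∫ |ψ|² dx = 1 over the whole domain.
Using sin²θ = (1 − cos 2θ)/2, carrying out the integral gives A² · L/2.
So A² = (L/2)^(−1).
Plugging in L = 11.97 yields A = 0.40876.

A ≈ 0.4088 Å^(-1/2)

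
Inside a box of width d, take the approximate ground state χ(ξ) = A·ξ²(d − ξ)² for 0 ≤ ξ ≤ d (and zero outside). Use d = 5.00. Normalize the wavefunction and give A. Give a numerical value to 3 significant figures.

The normalization condition is ∫|χ|² dξ = 1 from 0 to d.
Carrying out the integral gives A² · d^9/630.
Substituting d = 5.00 gives A² = 0.0003226, so A = 0.01796.

A ≈ 0.0180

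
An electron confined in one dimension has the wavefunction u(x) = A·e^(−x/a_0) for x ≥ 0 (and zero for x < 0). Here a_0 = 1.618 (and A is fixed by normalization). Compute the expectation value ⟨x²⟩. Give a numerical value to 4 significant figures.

The expectation value is the |u|²-weighted average of x^2: ∫ x^2|u|² dx.
With ∫₀^∞ x^2 e^(−αx) dx = 2!/α^3, evaluating both integrals, ⟨x²⟩ = a_0^2/2.
Putting a_0 = 1.618 gives 1.3090.

⟨x^2⟩ ≈ 1.309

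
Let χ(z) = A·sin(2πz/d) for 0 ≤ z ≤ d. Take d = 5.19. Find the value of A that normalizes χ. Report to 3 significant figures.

A ≈ 0.621

Require ∫ |χ|² dz = 1 over the whole domain.
∫|χ|² dz = A²·(d/2).
With d = 5.19: A² = 0.3854 and A = 0.6208.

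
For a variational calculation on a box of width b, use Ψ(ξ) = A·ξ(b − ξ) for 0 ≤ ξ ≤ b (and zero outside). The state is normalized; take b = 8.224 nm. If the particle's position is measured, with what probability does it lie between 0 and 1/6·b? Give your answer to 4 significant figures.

P ≈ 0.03549

P = ∫_{0}^{1/6·b} |Ψ(ξ)|² dξ.
With A² fixed by ∫|Ψ|² = 1, i.e. A² = (b^5/30)^(−1), substitute and integrate.
Substituting u = ξ/b, A² and the length scale cancel in the ratio: P = ∫_{0}^{1/6} u^2·(1 - u)^2 du / ∫_{0}^{1} u^2·(1 - u)^2 du.
Using ∫ u^2·(1 - u)^2 du = u^3·(6·u^2 - 15·u + 10)/30, the numerator is ≈ 0.00118313 and the denominator is 1/30.
Evaluating gives P = 23/648.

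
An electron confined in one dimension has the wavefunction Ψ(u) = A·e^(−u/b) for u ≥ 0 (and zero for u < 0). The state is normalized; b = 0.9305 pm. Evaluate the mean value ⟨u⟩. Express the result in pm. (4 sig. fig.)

⟨u⟩ ≈ 0.4653 pm

The expectation value is the |Ψ|²-weighted average of u: ∫ u|Ψ|² du.
Since the A² factors cancel between numerator and denominator, ⟨u⟩ = b/2.
With b = 0.9305, ⟨u⟩ = 0.46525.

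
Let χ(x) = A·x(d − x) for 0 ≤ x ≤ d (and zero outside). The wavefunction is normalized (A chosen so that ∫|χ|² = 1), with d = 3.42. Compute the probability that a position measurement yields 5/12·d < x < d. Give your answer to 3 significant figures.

P = ∫_{5/12·d}^{d} |χ(x)|² dx.
Since A² = 1/(d^5/30), this is the region integral divided by the full normalization integral.
Substituting u = x/d, A² and the length scale cancel in the ratio: P = ∫_{5/12}^{1} u^2·(1 - u)^2 du / ∫_{0}^{1} u^2·(1 - u)^2 du.
An antiderivative of u^2·(1 - u)^2 is u^3·(6·u^2 - 15·u + 10)/30; evaluating from 5/12 to 1 gives ≈ 0.021779, while the full integral is 1/30.
The result is P = 0.6534.

P ≈ 0.653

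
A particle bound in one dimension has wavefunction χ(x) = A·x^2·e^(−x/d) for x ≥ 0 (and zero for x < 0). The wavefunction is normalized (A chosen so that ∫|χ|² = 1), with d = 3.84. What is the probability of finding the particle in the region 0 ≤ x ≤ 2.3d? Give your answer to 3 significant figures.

P ≈ 0.487

P = ∫_{0}^{2.3d} |χ(x)|² dx.
The normalization integral ∫|χ|²dx over the whole domain equals 3·d^5/4·A², and A² cancels in the ratio.
Let u = x/d; then A² and the length scale cancel, so P = ∫_{0}^{2.3} u^4·e^(-2·u) du ÷ ∫_{0}^{∞} u^4·e^(-2·u) du.
Using ∫ u^4·e^(-2·u) du = -(u^4/2 + u^3 + 3·u^2/2 + 3·u/2 + 3/4)·e^(-2·u), the numerator is ≈ 0.36507 and the denominator is 3/4.
This works out to P = 0.4868.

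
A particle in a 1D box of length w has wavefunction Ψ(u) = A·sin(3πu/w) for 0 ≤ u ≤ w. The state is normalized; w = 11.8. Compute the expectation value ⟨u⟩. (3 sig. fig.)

⟨u⟩ ≈ 5.90

The expectation value is the |Ψ|²-weighted average of u: ∫ u|Ψ|² du.
Evaluating both integrals, ⟨u⟩ = w/2.
Putting w = 11.8 gives 5.900.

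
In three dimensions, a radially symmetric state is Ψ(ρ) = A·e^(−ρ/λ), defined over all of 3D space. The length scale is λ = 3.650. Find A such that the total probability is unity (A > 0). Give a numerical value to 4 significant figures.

A ≈ 0.08091

The normalization condition is ∫|Ψ|² 4πρ² dρ = 1 from 0 to ∞.
(Spherical symmetry: dV = 4πρ² dρ.)
Recall ∫₀^∞ ρ^m e^(−ρ/β) dρ = m!·β^(m+1), with Ψ = A·e^(−ρ/λ), the integral evaluates to A²·[π·λ^3].
Hence A² = 1/[π·λ^3].
Plugging in λ = 3.650 yields A = 0.080907.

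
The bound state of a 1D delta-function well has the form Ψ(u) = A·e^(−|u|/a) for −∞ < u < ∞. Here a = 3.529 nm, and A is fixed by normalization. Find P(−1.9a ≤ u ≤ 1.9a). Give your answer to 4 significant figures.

P ≈ 0.9776

P = ∫_{−1.9a}^{1.9a} |Ψ(u)|² du.
The normalization integral ∫|Ψ|²du over the whole domain equals a·A², and A² cancels in the ratio.
By symmetry take twice the u ≥ 0 contribution in numerator and denominator; the 2's cancel. Substituting t = u/a, A² and the length scale cancel in the ratio: P = ∫_{0}^{1.9} e^(-2·t) dt / ∫_{0}^{∞} e^(-2·t) dt.
With ∫ e^(-2·t) dt = -e^(-2·t)/2 + C, the region integral is 1/2 - e^(-19/5)/2 and the full one is 1/2.
The result is P = 0.97763.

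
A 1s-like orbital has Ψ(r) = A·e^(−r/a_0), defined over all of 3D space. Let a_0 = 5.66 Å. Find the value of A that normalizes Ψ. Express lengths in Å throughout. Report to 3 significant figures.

A ≈ 0.0419 Å^(-3/2)

We need A² ∫|f|² 4πr² dr = 1, taking the integral from 0 to ∞.
The integral (without the A² prefactor) comes out to π·a_0^3.
Setting this equal to 1 gives A² = 1/(π·a_0^3).
Plugging in a_0 = 5.66 yields A = 0.04190.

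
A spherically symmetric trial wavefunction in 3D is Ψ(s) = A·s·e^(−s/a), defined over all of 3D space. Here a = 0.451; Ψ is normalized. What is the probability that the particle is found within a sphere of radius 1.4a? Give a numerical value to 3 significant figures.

Integrate the radial probability density 4πs²|Ψ|² over s ≤ 1.4a.
Normalization gives A² = 1/(3·π·a^5).
In terms of u = s/a (A², 4π and the length scale all cancel between numerator and denominator), P = [∫_{0}^{1.4} u^4·e^(-2·u) du] / [∫_{0}^{∞} u^4·e^(-2·u) du].
Using ∫ u^4·e^(-2·u) du = -(u^4/2 + u^3 + 3·u^2/2 + 3·u/2 + 3/4)·e^(-2·u), the numerator is ≈ 0.11424 and the denominator is 3/4.
Taking the ratio yields P = 0.1523.

P ≈ 0.152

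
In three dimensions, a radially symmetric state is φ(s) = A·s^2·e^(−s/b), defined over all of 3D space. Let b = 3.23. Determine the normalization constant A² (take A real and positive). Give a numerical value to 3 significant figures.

A^2 ≈ 0.00000386

Require ∫ |φ|² 4πs² ds = 1 over the whole domain.
Recall ∫₀^∞ s^m e^(−s/β) ds = m!·β^(m+1), with φ = A·s^2·e^(−s/b), the integral evaluates to A²·[45·π·b^7/2].
So A² = (45·π·b^7/2)^(−1).
Substituting b = 3.23 gives A² = 0.000003857, so A = 0.001964.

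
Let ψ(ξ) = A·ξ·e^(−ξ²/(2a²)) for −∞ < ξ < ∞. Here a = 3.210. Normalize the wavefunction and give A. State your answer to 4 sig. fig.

The normalization condition is ∫|ψ|² dξ = 1 from −∞ to ∞.
With ∫_{−∞}^{∞} ξ^(2m) e^(−αξ²) dξ = (2m−1)!!·√π / (2^m α^(m+1/2)), the integral (without the A² prefactor) comes out to √(π)·a^3/2.
Setting this equal to 1 gives A² = 1/(√(π)·a^3/2).
Substituting a = 3.210 gives A² = 0.034115, so A = 0.18470.

A ≈ 0.1847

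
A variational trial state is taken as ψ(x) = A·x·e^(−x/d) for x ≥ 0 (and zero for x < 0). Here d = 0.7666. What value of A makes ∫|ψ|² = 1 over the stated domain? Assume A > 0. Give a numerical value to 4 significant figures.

The normalization condition is ∫|ψ|² dx = 1 from 0 to ∞.
Recall ∫₀^∞ x^m e^(−x/β) dx = m!·β^(m+1), carrying out the integral gives A² · d^3/4.
So A² = (d^3/4)^(−1).
With d = 0.7666: A² = 8.8788 and A = 2.9797.

A ≈ 2.980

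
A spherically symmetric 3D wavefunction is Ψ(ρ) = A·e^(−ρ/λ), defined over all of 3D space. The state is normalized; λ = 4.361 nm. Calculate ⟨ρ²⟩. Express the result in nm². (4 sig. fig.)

⟨ρ^2⟩ ≈ 57.05 nm^2

By definition ⟨ρ²⟩ = ∫ ρ^2 |Ψ(ρ)|² 4πρ² dρ.
Evaluating both integrals, ⟨ρ²⟩ = 3·λ^2.
With λ = 4.361, ⟨ρ^2⟩ = 57.055.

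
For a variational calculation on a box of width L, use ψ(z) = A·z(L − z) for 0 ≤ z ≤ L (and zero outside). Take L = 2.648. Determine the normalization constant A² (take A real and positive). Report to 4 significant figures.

The normalization condition is ∫|ψ|² dz = 1 from 0 to L.
Expanding the polynomial and integrating term by term, carrying out the integral gives A² · L^5/30.
So A² = (L^5/30)^(−1).
Plugging in L = 2.648 yields A = 0.48003.

A^2 ≈ 0.2304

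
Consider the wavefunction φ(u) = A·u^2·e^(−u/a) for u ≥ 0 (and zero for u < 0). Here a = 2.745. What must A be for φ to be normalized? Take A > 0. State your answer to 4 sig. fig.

The normalization condition is ∫|φ|² du = 1 from 0 to ∞.
The integral (without the A² prefactor) comes out to 3·a^5/4.
Setting this equal to 1 gives A² = 1/(3·a^5/4).
Plugging in a = 2.745 yields A = 0.092494.

A ≈ 0.09249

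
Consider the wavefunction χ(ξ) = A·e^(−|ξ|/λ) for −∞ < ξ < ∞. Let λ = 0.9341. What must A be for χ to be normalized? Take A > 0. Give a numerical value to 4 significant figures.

Normalization requires ∫|χ|² dξ = 1, integrated from −∞ to ∞.
With ∫₀^∞ ξ^0 e^(−αξ) dξ = 0!/α^1, with χ = A·e^(−|ξ|/λ), the integral evaluates to A²·[λ].
Hence A² = 1/[λ].
Substituting λ = 0.9341 gives A² = 1.0705, so A = 1.0347.

A ≈ 1.035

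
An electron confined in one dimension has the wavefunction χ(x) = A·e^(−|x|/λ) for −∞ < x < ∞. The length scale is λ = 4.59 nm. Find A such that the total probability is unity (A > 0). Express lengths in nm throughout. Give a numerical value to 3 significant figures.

A ≈ 0.467 nm^(-1/2)

Require ∫ |χ|² dx = 1 over the whole domain.
Using ∫₀^∞ xⁿ e^(−αx) dx = n!/αⁿ⁺¹, ∫|χ|² dx = A²·(λ).
Setting this equal to 1 gives A² = 1/(λ).
Plugging in λ = 4.59 yields A = 0.4668.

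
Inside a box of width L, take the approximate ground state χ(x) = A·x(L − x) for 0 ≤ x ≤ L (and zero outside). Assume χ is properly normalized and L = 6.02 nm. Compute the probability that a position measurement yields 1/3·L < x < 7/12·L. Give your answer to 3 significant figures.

P = ∫_{1/3·L}^{7/12·L} |χ(x)|² dx.
The normalization integral ∫|χ|²dx over the whole domain equals L^5/30·A², and A² cancels in the ratio.
In terms of u = x/L (A² and the length scale cancel between numerator and denominator), P = [∫_{1/3}^{7/12} u^2·(1 - u)^2 du] / [∫_{0}^{1} u^2·(1 - u)^2 du].
An antiderivative of u^2·(1 - u)^2 is u^3·(6·u^2 - 15·u + 10)/30; evaluating from 1/3 to 7/12 gives ≈ 0.014783, while the full integral is 1/30.
The result is P = 0.4435.

P ≈ 0.444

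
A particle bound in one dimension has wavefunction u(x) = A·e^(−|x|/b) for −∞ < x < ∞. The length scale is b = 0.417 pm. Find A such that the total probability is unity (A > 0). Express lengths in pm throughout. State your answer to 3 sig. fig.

Require ∫ |u|² dx = 1 over the whole domain.
Recall ∫₀^∞ x^m e^(−x/β) dx = m!·β^(m+1), the integral (without the A² prefactor) comes out to b.
Substituting b = 0.417 gives A² = 2.398, so A = 1.549.

A ≈ 1.55 pm^(-1/2)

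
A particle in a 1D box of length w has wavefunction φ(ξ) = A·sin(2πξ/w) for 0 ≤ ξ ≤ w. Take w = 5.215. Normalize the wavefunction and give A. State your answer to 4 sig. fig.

A ≈ 0.6193

The normalization condition is ∫|φ|² dξ = 1 from 0 to w.
Using sin²θ = (1 − cos 2θ)/2, carrying out the integral gives A² · w/2.
Setting this equal to 1 gives A² = 1/(w/2).
Plugging in w = 5.215 yields A = 0.61928.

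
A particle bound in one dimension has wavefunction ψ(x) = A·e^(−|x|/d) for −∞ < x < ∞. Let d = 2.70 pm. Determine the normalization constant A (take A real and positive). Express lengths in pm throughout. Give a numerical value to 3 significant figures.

A ≈ 0.609 pm^(-1/2)

We need A² ∫|f|² dx = 1, taking the integral from −∞ to ∞.
Carrying out the integral gives A² · d.
So A² = (d)^(−1).
With d = 2.70: A² = 0.3704 and A = 0.6086.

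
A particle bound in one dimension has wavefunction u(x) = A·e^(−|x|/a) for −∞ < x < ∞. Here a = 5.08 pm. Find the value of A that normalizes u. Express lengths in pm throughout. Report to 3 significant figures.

A ≈ 0.444 pm^(-1/2)

We need A² ∫|f|² dx = 1, taking the integral from −∞ to ∞.
Recall ∫₀^∞ x^m e^(−x/β) dx = m!·β^(m+1), the integral (without the A² prefactor) comes out to a.
Setting this equal to 1 gives A² = 1/(a).
Substituting a = 5.08 gives A² = 0.1969, so A = 0.4437.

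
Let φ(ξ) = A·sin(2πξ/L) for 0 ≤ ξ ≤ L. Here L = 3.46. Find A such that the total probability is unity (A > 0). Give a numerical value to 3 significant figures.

A ≈ 0.760

We need A² ∫|f|² dξ = 1, taking the integral from 0 to L.
With ∫₀^L sin²(nπξ/L) dξ = L/2, carrying out the integral gives A² · L/2.
Substituting L = 3.46 gives A² = 0.5780, so A = 0.7603.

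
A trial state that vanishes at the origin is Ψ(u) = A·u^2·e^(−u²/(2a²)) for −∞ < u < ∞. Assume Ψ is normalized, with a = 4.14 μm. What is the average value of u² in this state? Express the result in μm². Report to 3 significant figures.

By definition ⟨u²⟩ = ∫ u^2 |Ψ(u)|² du.
Using the Gaussian integral ∫_{−∞}^{∞} e^(−αu²) du = √(π/α), since the A² factors cancel between numerator and denominator, ⟨u²⟩ = 5·a^2/2.
Putting a = 4.14 gives 42.85.

⟨u^2⟩ ≈ 42.8 μm^2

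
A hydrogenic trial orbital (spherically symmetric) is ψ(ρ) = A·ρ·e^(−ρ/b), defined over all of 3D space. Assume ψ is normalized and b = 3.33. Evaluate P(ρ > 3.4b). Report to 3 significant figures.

With dV = 4πρ²dρ, the probability is ∫|ψ|² dV over ρ > 3.4b.
The full normalization integral is A²·[3·π·b^5] = 1, fixing A².
Substituting u = ρ/b, A², 4π and the length scale all cancel in the ratio: P = ∫_{3.4}^{∞} u^4·e^(-2·u) du / ∫_{0}^{∞} u^4·e^(-2·u) du.
An antiderivative of u^4·e^(-2·u) is -(u^4/2 + u^3 + 3·u^2/2 + 3·u/2 + 3/4)·e^(-2·u); evaluating from 3.4 to ∞ gives ≈ 0.14402, while the full integral is 3/4.
Taking the ratio yields P = 0.1920.

P ≈ 0.192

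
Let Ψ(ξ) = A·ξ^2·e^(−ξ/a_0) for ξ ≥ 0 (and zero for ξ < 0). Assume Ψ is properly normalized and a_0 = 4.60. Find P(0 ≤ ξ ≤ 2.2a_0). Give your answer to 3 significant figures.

P ≈ 0.449

The probability is P = ∫ |Ψ|² dξ over [0, 2.2a_0].
With A² fixed by ∫|Ψ|² = 1, i.e. A² = (3·a_0^5/4)^(−1), substitute and integrate.
Let u = ξ/a_0; then A² and the length scale cancel, so P = ∫_{0}^{2.2} u^4·e^(-2·u) du ÷ ∫_{0}^{∞} u^4·e^(-2·u) du.
With ∫ u^4·e^(-2·u) du = -(u^4/2 + u^3 + 3·u^2/2 + 3·u/2 + 3/4)·e^(-2·u) + C, the region integral is ≈ 0.33661 and the full one is 3/4.
Taking the ratio, P = 0.4488.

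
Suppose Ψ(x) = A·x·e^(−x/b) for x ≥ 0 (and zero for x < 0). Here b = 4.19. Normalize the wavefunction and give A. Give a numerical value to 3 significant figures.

Require ∫ |Ψ|² dx = 1 over the whole domain.
With Ψ = A·x·e^(−x/b), the integral evaluates to A²·[b^3/4].
So A² = (b^3/4)^(−1).
Plugging in b = 4.19 yields A = 0.2332.

A ≈ 0.233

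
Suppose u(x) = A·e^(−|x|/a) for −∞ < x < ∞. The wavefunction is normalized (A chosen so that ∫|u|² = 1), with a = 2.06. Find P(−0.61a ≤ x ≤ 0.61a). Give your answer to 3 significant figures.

The probability is P = ∫ |u|² dx over [−0.61a, 0.61a].
The normalization integral ∫|u|²dx over the whole domain equals a·A², and A² cancels in the ratio.
Both integrals are even about x = 0, so only the x ≥ 0 halves are needed (the factors of 2 cancel). In terms of t = x/a (A² and the length scale cancel between numerator and denominator), P = [∫_{0}^{0.61} e^(-2·t) dt] / [∫_{0}^{∞} e^(-2·t) dt].
An antiderivative of e^(-2·t) is -e^(-2·t)/2; evaluating from 0 to 0.61 gives 1/2 - e^(-61/50)/2, while the full integral is 1/2.
Taking the ratio, P = 0.7048.

P ≈ 0.705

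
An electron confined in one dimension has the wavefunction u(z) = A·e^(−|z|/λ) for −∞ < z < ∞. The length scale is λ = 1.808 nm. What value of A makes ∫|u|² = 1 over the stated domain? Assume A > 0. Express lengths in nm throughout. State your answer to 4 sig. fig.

The normalization condition is ∫|u|² dz = 1 from −∞ to ∞.
Using ∫₀^∞ zⁿ e^(−αz) dz = n!/αⁿ⁺¹, with u = A·e^(−|z|/λ), the integral evaluates to A²·[λ].
Setting this equal to 1 gives A² = 1/(λ).
Plugging in λ = 1.808 yields A = 0.74371.

A ≈ 0.7437 nm^(-1/2)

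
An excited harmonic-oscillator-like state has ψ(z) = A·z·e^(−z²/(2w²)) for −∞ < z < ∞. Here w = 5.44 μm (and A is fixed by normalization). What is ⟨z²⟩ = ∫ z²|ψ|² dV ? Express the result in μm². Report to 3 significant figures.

⟨z²⟩ = ∫ z^2 |ψ|² dz over the full domain.
Evaluating both integrals, ⟨z²⟩ = 3·w^2/2.
Putting w = 5.44 gives 44.39.

⟨z^2⟩ ≈ 44.4 μm^2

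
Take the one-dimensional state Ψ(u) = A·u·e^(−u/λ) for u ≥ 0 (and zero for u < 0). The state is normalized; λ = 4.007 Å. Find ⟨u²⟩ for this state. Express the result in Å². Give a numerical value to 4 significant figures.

⟨u²⟩ = ∫ u^2 |Ψ|² du over the full domain.
Evaluating both integrals, ⟨u²⟩ = 3·λ^2.
With λ = 4.007, ⟨u^2⟩ = 48.168.

⟨u^2⟩ ≈ 48.17 Å^2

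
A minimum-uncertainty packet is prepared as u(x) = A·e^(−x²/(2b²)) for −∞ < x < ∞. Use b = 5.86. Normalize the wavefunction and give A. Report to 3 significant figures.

Normalization requires ∫|u|² dx = 1, integrated from −∞ to ∞.
Carrying out the integral gives A² · √(π)·b.
Setting this equal to 1 gives A² = 1/(√(π)·b).
Substituting b = 5.86 gives A² = 0.09628, so A = 0.3103.

A ≈ 0.310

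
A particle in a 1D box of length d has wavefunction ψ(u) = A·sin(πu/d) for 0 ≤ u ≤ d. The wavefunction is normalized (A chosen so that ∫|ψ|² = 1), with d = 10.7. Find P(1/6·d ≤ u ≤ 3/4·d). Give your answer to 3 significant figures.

P ≈ 0.880

P = ∫_{1/6·d}^{3/4·d} |ψ(u)|² du.
With A² fixed by ∫|ψ|² = 1, i.e. A² = (d/2)^(−1), substitute and integrate.
Let t = u/d; then A² and the length scale cancel, so P = ∫_{1/6}^{3/4} sin(π·t)^2 dt ÷ ∫_{0}^{1} sin(π·t)^2 dt.
Using ∫ sin(π·t)^2 dt = t/2 - sin(2·π·t)/(4·π), the numerator is √(3)/(8·π) + 1/(4·π) + 7/24 and the denominator is 1/2.
The result is P = (3·√(3) + 6 + 7·π)/(12·π).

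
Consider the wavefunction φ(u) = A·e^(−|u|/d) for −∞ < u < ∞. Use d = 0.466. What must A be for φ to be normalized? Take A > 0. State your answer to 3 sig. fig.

We need A² ∫|f|² du = 1, taking the integral from −∞ to ∞.
Carrying out the integral gives A² · d.
Hence A² = 1/[d].
Plugging in d = 0.466 yields A = 1.465.

A ≈ 1.46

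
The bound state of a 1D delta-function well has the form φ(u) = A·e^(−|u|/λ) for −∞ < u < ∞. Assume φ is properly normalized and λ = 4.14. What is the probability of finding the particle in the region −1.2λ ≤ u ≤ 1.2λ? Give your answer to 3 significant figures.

P ≈ 0.909

The probability is P = ∫ |φ|² du over [−1.2λ, 1.2λ].
Since A² = 1/(λ), this is the region integral divided by the full normalization integral.
By symmetry take twice the u ≥ 0 contribution in numerator and denominator; the 2's cancel. Let t = u/λ; then A² and the length scale cancel, so P = ∫_{0}^{1.2} e^(-2·t) dt ÷ ∫_{0}^{∞} e^(-2·t) dt.
Using ∫ e^(-2·t) dt = -e^(-2·t)/2, the numerator is 1/2 - e^(-12/5)/2 and the denominator is 1/2.
The result is P = 0.9093.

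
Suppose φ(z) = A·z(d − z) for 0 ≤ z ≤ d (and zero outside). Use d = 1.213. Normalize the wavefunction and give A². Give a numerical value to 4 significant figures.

The normalization condition is ∫|φ|² dz = 1 from 0 to d.
With φ = A·z(d − z), the integral evaluates to A²·[d^5/30].
With d = 1.213: A² = 11.424 and A = 3.3799.

A^2 ≈ 11.42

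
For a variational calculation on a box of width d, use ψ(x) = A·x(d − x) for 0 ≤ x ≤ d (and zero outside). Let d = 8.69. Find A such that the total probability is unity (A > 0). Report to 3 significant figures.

Normalization requires ∫|ψ|² dx = 1, integrated from 0 to d.
Expanding the polynomial and integrating term by term, with ψ = A·x(d − x), the integral evaluates to A²·[d^5/30].
Hence A² = 1/[d^5/30].
Substituting d = 8.69 gives A² = 0.0006054, so A = 0.02460.

A ≈ 0.0246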